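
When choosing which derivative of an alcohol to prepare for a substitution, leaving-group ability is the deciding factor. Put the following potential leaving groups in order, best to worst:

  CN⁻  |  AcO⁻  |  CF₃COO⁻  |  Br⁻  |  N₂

N₂: no meaningful conjugate acid; N₂ departs as an exceptionally stable neutral molecule
Br⁻: pKₐ(HBr) ≈ -9
CF₃COO⁻: pKₐ(CF₃COOH) ≈ 0.2 — strongly electron-withdrawing CF₃ stabilises the carboxylate
AcO⁻: pKₐ(CH₃COOH) ≈ 4.8 — resonance-stabilised but still a weak base
CN⁻: pKₐ(HCN) ≈ 9.2 — sp carbon stabilises the charge somewhat, but still a poor LG

N₂ > Br⁻ > CF₃COO⁻ > AcO⁻ > CN⁻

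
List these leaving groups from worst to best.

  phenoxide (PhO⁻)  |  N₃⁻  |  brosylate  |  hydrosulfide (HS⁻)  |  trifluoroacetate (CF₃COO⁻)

Rank by basicity of the departing species: weakest base leaves most easily.
brosylate: pKₐ(p-BrC₆H₄SO₃H) ≈ -2.8
trifluoroacetate (CF₃COO⁻): pKₐ(CF₃COOH) ≈ 0.2 — strongly electron-withdrawing CF₃ stabilises the carboxylate
N₃⁻: pKₐ(HN₃) ≈ 4.7
hydrosulfide (HS⁻): pKₐ(H₂S) ≈ 7 — larger and more polarisable than the oxygen analogue
phenoxide (PhO⁻): pKₐ(C₆H₅OH (phenol)) ≈ 10
Reversing gives the worst-to-best order requested.

phenoxide (PhO⁻) < hydrosulfide (HS⁻) < N₃⁻ < trifluoroacetate (CF₃COO⁻) < brosylate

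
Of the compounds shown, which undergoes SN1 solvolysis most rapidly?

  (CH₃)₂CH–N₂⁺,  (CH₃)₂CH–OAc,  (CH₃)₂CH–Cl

(CH₃)₂CH–N₂⁺

The skeletons are identical, so relative rate is governed entirely by leaving-group ability.
A good leaving group is a weak base: the lower the pKₐ of its conjugate acid, the more readily it departs.
(CH₃)₂CH–N₂⁺ loses N₂: no meaningful conjugate acid; N₂ departs as an exceptionally stable neutral molecule
(CH₃)₂CH–Cl loses Cl⁻: pKₐ(HCl) ≈ -7
(CH₃)₂CH–OAc loses AcO⁻: pKₐ(CH₃COOH) ≈ 4.8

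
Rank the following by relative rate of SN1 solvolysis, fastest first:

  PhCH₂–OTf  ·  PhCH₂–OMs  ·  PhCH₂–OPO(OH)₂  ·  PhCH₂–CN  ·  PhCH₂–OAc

PhCH₂–OTf > PhCH₂–OMs > PhCH₂–OPO(OH)₂ > PhCH₂–OAc > PhCH₂–CN

Identical carbon frameworks mean the comparison reduces to leaving-group quality.
A good leaving group is a weak base: the lower the pKₐ of its conjugate acid, the more readily it departs.
PhCH₂–OTf loses OTf⁻: pKₐ(CF₃SO₃H (triflic acid)) ≈ -14
PhCH₂–OMs loses OMs⁻: pKₐ(CH₃SO₃H (MsOH)) ≈ -1.9
PhCH₂–OPO(OH)₂ loses H₂PO₄⁻: pKₐ(H₃PO₄) ≈ 2.1
PhCH₂–OAc loses AcO⁻: pKₐ(CH₃COOH) ≈ 4.8
PhCH₂–CN loses CN⁻: pKₐ(HCN) ≈ 9.2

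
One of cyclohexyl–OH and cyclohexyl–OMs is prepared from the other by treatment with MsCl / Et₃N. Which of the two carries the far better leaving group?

From cyclohexyl–OH the departing group would be OH⁻ (pKₐ(H₂O) ≈ 15.7). Strong base; essentially never leaves without prior activation.
From cyclohexyl–OMs the leaving group is OMs⁻ (pKₐ(CH₃SO₃H (MsOH)) ≈ -1.9). Resonance-delocalised alkanesulfonate.
Treatment with MsCl / Et₃N works by converting the hydroxyl into a mesylate, making cyclohexyl–OMs enormously more reactive.

cyclohexyl–OMs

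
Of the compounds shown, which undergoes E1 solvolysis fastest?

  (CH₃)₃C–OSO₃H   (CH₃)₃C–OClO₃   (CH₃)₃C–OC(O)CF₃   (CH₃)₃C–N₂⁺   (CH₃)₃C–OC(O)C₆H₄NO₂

(CH₃)₃C–N₂⁺

Same R in every case — rank the leaving groups.
Rank by basicity of the departing species: weakest base leaves most easily.
(CH₃)₃C–N₂⁺ loses N₂: no meaningful conjugate acid; N₂ departs as an exceptionally stable neutral molecule
(CH₃)₃C–OClO₃ loses ClO₄⁻: pKₐ(HClO₄) ≈ -10
(CH₃)₃C–OSO₃H loses HSO₄⁻: pKₐ(H₂SO₄) ≈ -3
(CH₃)₃C–OC(O)CF₃ loses CF₃COO⁻: pKₐ(CF₃COOH) ≈ 0.2
(CH₃)₃C–OC(O)C₆H₄NO₂ loses p-O₂N–C₆H₄–COO⁻: pKₐ(p-nitrobenzoic acid) ≈ 3.4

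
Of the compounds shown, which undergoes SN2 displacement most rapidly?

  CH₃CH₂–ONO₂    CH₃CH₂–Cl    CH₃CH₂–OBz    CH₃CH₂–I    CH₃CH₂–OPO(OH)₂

The skeletons are identical, so relative rate is governed entirely by leaving-group ability.
Rank by basicity of the departing species: weakest base leaves most easily.
CH₃CH₂–I loses I⁻: pKₐ(HI) ≈ -10
CH₃CH₂–Cl loses Cl⁻: pKₐ(HCl) ≈ -7
CH₃CH₂–ONO₂ loses NO₃⁻: pKₐ(HNO₃) ≈ -1.3
CH₃CH₂–OPO(OH)₂ loses H₂PO₄⁻: pKₐ(H₃PO₄) ≈ 2.1
CH₃CH₂–OBz loses PhCOO⁻: pKₐ(C₆H₅COOH) ≈ 4.2

CH₃CH₂–I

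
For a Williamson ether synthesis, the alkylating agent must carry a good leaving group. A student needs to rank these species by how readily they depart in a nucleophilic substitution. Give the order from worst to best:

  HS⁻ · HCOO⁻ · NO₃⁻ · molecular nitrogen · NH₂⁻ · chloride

NH₂⁻ < HS⁻ < HCOO⁻ < NO₃⁻ < chloride < molecular nitrogen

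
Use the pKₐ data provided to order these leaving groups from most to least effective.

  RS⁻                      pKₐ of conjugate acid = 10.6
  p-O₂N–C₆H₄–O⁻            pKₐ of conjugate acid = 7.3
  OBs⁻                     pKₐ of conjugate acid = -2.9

OBs⁻ > p-O₂N–C₆H₄–O⁻ > RS⁻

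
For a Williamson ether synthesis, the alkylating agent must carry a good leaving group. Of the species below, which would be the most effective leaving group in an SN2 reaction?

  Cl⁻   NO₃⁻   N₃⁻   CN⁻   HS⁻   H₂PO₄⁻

Cl⁻

A good leaving group is a weak base: the lower the pKₐ of its conjugate acid, the more readily it departs.
Cl⁻: pKₐ(HCl) ≈ -7
NO₃⁻: pKₐ(HNO₃) ≈ -1.3
H₂PO₄⁻: pKₐ(H₃PO₄) ≈ 2.1
N₃⁻: pKₐ(HN₃) ≈ 4.7
HS⁻: pKₐ(H₂S) ≈ 7
CN⁻: pKₐ(HCN) ≈ 9.2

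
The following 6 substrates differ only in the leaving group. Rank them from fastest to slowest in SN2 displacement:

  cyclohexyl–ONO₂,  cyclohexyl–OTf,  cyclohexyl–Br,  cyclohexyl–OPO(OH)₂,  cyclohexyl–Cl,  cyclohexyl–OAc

The skeletons are identical, so relative rate is governed entirely by leaving-group ability.
Leaving-group ability tracks the stability of the departed species; conjugate-acid pKₐ is the usual yardstick (lower pKₐ → better LG).
cyclohexyl–OTf loses OTf⁻: pKₐ(CF₃SO₃H (triflic acid)) ≈ -14
cyclohexyl–Br loses Br⁻: pKₐ(HBr) ≈ -9
cyclohexyl–Cl loses Cl⁻: pKₐ(HCl) ≈ -7
cyclohexyl–ONO₂ loses NO₃⁻: pKₐ(HNO₃) ≈ -1.3
cyclohexyl–OPO(OH)₂ loses H₂PO₄⁻: pKₐ(H₃PO₄) ≈ 2.1
cyclohexyl–OAc loses AcO⁻: pKₐ(CH₃COOH) ≈ 4.8

cyclohexyl–OTf > cyclohexyl–Br > cyclohexyl–Cl > cyclohexyl–ONO₂ > cyclohexyl–OPO(OH)₂ > cyclohexyl–OAc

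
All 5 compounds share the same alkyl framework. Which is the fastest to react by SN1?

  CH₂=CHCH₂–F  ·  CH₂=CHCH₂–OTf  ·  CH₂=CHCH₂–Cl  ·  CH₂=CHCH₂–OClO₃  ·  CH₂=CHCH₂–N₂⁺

With the same alkyl group throughout, only the leaving group differentiates the rates.
A good leaving group is a weak base: the lower the pKₐ of its conjugate acid, the more readily it departs.
CH₂=CHCH₂–N₂⁺ loses N₂: no meaningful conjugate acid; N₂ departs as an exceptionally stable neutral molecule
CH₂=CHCH₂–OTf loses OTf⁻: pKₐ(CF₃SO₃H (triflic acid)) ≈ -14
CH₂=CHCH₂–OClO₃ loses ClO₄⁻: pKₐ(HClO₄) ≈ -10
CH₂=CHCH₂–Cl loses Cl⁻: pKₐ(HCl) ≈ -7
CH₂=CHCH₂–F loses F⁻: pKₐ(HF) ≈ 3.2

CH₂=CHCH₂–N₂⁺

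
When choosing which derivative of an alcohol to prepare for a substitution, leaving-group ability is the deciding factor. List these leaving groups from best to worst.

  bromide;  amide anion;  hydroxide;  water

The more stable X⁻ (or X) is on its own — i.e. the weaker a base it is — the better a leaving group it makes.
bromide: pKₐ(HBr) ≈ -9 — weak base; good leaving group
water: pKₐ(H₃O⁺) ≈ -1.7 — neutral; leaves from a protonated alcohol (R–OH₂⁺)
hydroxide: pKₐ(H₂O) ≈ 15.7
amide anion: pKₐ(NH₃) ≈ 38

bromide > water > hydroxide > amide anion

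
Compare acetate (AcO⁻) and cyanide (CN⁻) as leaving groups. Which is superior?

acetate (AcO⁻) is the better leaving group.
pKₐ(CH₃COOH) ≈ 4.8 versus pKₐ(HCN) ≈ 9.2: acetate (AcO⁻) is the much weaker base.
Resonance-stabilised but still a weak base.

acetate (AcO⁻)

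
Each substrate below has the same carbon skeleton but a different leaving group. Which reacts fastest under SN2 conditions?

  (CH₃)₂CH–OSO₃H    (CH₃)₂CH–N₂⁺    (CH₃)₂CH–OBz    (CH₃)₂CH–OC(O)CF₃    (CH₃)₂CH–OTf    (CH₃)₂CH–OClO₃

Same R in every case — rank the leaving groups.
The more stable X⁻ (or X) is on its own — i.e. the weaker a base it is — the better a leaving group it makes.
(CH₃)₂CH–N₂⁺ loses N₂: no meaningful conjugate acid; N₂ departs as an exceptionally stable neutral molecule
(CH₃)₂CH–OTf loses OTf⁻: pKₐ(CF₃SO₃H (triflic acid)) ≈ -14
(CH₃)₂CH–OClO₃ loses ClO₄⁻: pKₐ(HClO₄) ≈ -10
(CH₃)₂CH–OSO₃H loses HSO₄⁻: pKₐ(H₂SO₄) ≈ -3
(CH₃)₂CH–OC(O)CF₃ loses CF₃COO⁻: pKₐ(CF₃COOH) ≈ 0.2
(CH₃)₂CH–OBz loses PhCOO⁻: pKₐ(C₆H₅COOH) ≈ 4.2

(CH₃)₂CH–N₂⁺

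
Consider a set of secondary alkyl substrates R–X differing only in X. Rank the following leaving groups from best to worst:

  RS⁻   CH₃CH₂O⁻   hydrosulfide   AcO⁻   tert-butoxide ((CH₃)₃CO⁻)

The more stable X⁻ (or X) is on its own — i.e. the weaker a base it is — the better a leaving group it makes.
AcO⁻: pKₐ(CH₃COOH) ≈ 4.8
hydrosulfide: pKₐ(H₂S) ≈ 7
RS⁻: pKₐ(RSH (a thiol)) ≈ 10.5
CH₃CH₂O⁻: pKₐ(CH₃CH₂OH) ≈ 16
tert-butoxide ((CH₃)₃CO⁻): pKₐ(t-BuOH) ≈ 18

AcO⁻ > hydrosulfide > RS⁻ > CH₃CH₂O⁻ > tert-butoxide ((CH₃)₃CO⁻)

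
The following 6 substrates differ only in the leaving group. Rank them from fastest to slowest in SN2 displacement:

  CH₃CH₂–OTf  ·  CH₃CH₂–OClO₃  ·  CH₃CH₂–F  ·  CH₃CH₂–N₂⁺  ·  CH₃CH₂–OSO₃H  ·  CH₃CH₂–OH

CH₃CH₂–N₂⁺ > CH₃CH₂–OTf > CH₃CH₂–OClO₃ > CH₃CH₂–OSO₃H > CH₃CH₂–F > CH₃CH₂–OH

Same R in every case — rank the leaving groups.
Leaving-group ability tracks the stability of the departed species; conjugate-acid pKₐ is the usual yardstick (lower pKₐ → better LG).
CH₃CH₂–N₂⁺ loses N₂: no meaningful conjugate acid; N₂ departs as an exceptionally stable neutral molecule
CH₃CH₂–OTf loses OTf⁻: pKₐ(CF₃SO₃H (triflic acid)) ≈ -14
CH₃CH₂–OClO₃ loses ClO₄⁻: pKₐ(HClO₄) ≈ -10
CH₃CH₂–OSO₃H loses HSO₄⁻: pKₐ(H₂SO₄) ≈ -3
CH₃CH₂–F loses F⁻: pKₐ(HF) ≈ 3.2
CH₃CH₂–OH loses OH⁻: pKₐ(H₂O) ≈ 15.7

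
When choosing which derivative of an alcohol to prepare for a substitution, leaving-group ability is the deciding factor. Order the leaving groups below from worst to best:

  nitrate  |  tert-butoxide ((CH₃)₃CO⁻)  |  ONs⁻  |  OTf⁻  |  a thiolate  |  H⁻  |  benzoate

Rank by basicity of the departing species: weakest base leaves most easily.
OTf⁻: pKₐ(CF₃SO₃H (triflic acid)) ≈ -14 — charge spread over three oxygens and a CF₃ group; the premier leaving group in synthesis
ONs⁻: pKₐ(p-O₂NC₆H₄SO₃H) ≈ -3.5 — p-nitro group further stabilises the sulfonate
nitrate: pKₐ(HNO₃) ≈ -1.3 — resonance-delocalised over three oxygens
benzoate: pKₐ(C₆H₅COOH) ≈ 4.2
a thiolate: pKₐ(RSH (a thiol)) ≈ 10.5
tert-butoxide ((CH₃)₃CO⁻): pKₐ(t-BuOH) ≈ 18 — bulky, strongly basic alkoxide
H⁻: pKₐ(H₂) ≈ 36
The question asks for worst first, so the sequence is read in increasing leaving-group ability.

H⁻ < tert-butoxide ((CH₃)₃CO⁻) < a thiolate < benzoate < nitrate < ONs⁻ < OTf⁻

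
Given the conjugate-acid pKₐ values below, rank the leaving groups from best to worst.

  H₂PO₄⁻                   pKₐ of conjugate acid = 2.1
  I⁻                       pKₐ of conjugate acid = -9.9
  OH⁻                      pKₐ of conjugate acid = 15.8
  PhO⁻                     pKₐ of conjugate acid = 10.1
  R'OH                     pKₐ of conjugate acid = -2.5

I⁻ > R'OH > H₂PO₄⁻ > PhO⁻ > OH⁻

Lower conjugate-acid pKₐ ⇒ weaker base ⇒ better leaving group.
Sorting by the given values: I⁻ (-9.9), R'OH (-2.5), H₂PO₄⁻ (2.1), PhO⁻ (10.1), OH⁻ (15.8).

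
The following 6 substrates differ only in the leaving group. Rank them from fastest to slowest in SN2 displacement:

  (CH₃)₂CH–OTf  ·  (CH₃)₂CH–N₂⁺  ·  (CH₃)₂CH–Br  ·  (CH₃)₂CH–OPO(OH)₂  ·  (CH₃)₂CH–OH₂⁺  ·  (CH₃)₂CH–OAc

(CH₃)₂CH–N₂⁺ > (CH₃)₂CH–OTf > (CH₃)₂CH–Br > (CH₃)₂CH–OH₂⁺ > (CH₃)₂CH–OPO(OH)₂ > (CH₃)₂CH–OAc

Same R in every case — rank the leaving groups.
A good leaving group is a weak base: the lower the pKₐ of its conjugate acid, the more readily it departs.
(CH₃)₂CH–N₂⁺ loses N₂: no meaningful conjugate acid; N₂ departs as an exceptionally stable neutral molecule
(CH₃)₂CH–OTf loses OTf⁻: pKₐ(CF₃SO₃H (triflic acid)) ≈ -14
(CH₃)₂CH–Br loses Br⁻: pKₐ(HBr) ≈ -9
(CH₃)₂CH–OH₂⁺ loses H₂O: pKₐ(H₃O⁺) ≈ -1.7
(CH₃)₂CH–OPO(OH)₂ loses H₂PO₄⁻: pKₐ(H₃PO₄) ≈ 2.1
(CH₃)₂CH–OAc loses AcO⁻: pKₐ(CH₃COOH) ≈ 4.8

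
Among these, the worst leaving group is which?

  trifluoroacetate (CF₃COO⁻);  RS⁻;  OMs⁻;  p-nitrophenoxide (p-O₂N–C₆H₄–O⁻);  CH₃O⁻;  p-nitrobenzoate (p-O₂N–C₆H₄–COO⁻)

CH₃O⁻

The more stable X⁻ (or X) is on its own — i.e. the weaker a base it is — the better a leaving group it makes.
OMs⁻: pKₐ(CH₃SO₃H (MsOH)) ≈ -1.9
trifluoroacetate (CF₃COO⁻): pKₐ(CF₃COOH) ≈ 0.2
p-nitrobenzoate (p-O₂N–C₆H₄–COO⁻): pKₐ(p-nitrobenzoic acid) ≈ 3.4
p-nitrophenoxide (p-O₂N–C₆H₄–O⁻): pKₐ(p-nitrophenol) ≈ 7.2
RS⁻: pKₐ(RSH (a thiol)) ≈ 10.5
CH₃O⁻: pKₐ(CH₃OH) ≈ 15.5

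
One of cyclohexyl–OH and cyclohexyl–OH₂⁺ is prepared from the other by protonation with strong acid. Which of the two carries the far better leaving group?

cyclohexyl–OH₂⁺

From cyclohexyl–OH the departing group would be OH⁻ (pKₐ(H₂O) ≈ 15.7). Strong base; essentially never leaves without prior activation.
From cyclohexyl–OH₂⁺ the leaving group is H₂O (pKₐ(H₃O⁺) ≈ -1.7). Neutral; leaves from a protonated alcohol (R–OH₂⁺).
Protonation with strong acid works by converting the leaving group from hydroxide to neutral water, making cyclohexyl–OH₂⁺ enormously more reactive.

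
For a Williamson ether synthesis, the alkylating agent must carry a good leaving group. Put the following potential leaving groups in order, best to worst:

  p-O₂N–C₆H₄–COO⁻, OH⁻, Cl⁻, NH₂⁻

Cl⁻ > p-O₂N–C₆H₄–COO⁻ > OH⁻ > NH₂⁻

Cl⁻: pKₐ(HCl) ≈ -7
p-O₂N–C₆H₄–COO⁻: pKₐ(p-nitrobenzoic acid) ≈ 3.4
OH⁻: pKₐ(H₂O) ≈ 15.7
NH₂⁻: pKₐ(NH₃) ≈ 38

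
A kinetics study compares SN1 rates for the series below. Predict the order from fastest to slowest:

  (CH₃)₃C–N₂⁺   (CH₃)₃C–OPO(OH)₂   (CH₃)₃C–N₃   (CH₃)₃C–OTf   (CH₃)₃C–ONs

Same R in every case — rank the leaving groups.
A good leaving group is a weak base: the lower the pKₐ of its conjugate acid, the more readily it departs.
(CH₃)₃C–N₂⁺ loses N₂: no meaningful conjugate acid; N₂ departs as an exceptionally stable neutral molecule
(CH₃)₃C–OTf loses OTf⁻: pKₐ(CF₃SO₃H (triflic acid)) ≈ -14
(CH₃)₃C–ONs loses ONs⁻: pKₐ(p-O₂NC₆H₄SO₃H) ≈ -3.5
(CH₃)₃C–OPO(OH)₂ loses H₂PO₄⁻: pKₐ(H₃PO₄) ≈ 2.1
(CH₃)₃C–N₃ loses N₃⁻: pKₐ(HN₃) ≈ 4.7

(CH₃)₃C–N₂⁺ > (CH₃)₃C–OTf > (CH₃)₃C–ONs > (CH₃)₃C–OPO(OH)₂ > (CH₃)₃C–N₃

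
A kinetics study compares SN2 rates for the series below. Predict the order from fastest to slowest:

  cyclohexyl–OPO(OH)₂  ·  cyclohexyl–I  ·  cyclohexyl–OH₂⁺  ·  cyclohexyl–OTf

cyclohexyl–OTf > cyclohexyl–I > cyclohexyl–OH₂⁺ > cyclohexyl–OPO(OH)₂

Same R in every case — rank the leaving groups.
Leaving-group ability tracks the stability of the departed species; conjugate-acid pKₐ is the usual yardstick (lower pKₐ → better LG).
cyclohexyl–OTf loses OTf⁻: pKₐ(CF₃SO₃H (triflic acid)) ≈ -14
cyclohexyl–I loses I⁻: pKₐ(HI) ≈ -10
cyclohexyl–OH₂⁺ loses H₂O: pKₐ(H₃O⁺) ≈ -1.7
cyclohexyl–OPO(OH)₂ loses H₂PO₄⁻: pKₐ(H₃PO₄) ≈ 2.1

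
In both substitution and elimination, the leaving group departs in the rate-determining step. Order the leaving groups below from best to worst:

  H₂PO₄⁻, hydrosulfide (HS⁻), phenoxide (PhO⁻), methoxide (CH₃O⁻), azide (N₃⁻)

H₂PO₄⁻: pKₐ(H₃PO₄) ≈ 2.1 — moderate base; biological leaving group after further activation
azide (N₃⁻): pKₐ(HN₃) ≈ 4.7
hydrosulfide (HS⁻): pKₐ(H₂S) ≈ 7 — larger and more polarisable than the oxygen analogue
phenoxide (PhO⁻): pKₐ(C₆H₅OH (phenol)) ≈ 10 — resonance into the ring helps, but still a poor LG
methoxide (CH₃O⁻): pKₐ(CH₃OH) ≈ 15.5

H₂PO₄⁻ > azide (N₃⁻) > hydrosulfide (HS⁻) > phenoxide (PhO⁻) > methoxide (CH₃O⁻)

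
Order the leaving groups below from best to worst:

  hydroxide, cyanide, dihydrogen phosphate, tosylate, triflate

Leaving-group ability tracks the stability of the departed species; conjugate-acid pKₐ is the usual yardstick (lower pKₐ → better LG).
triflate: pKₐ(CF₃SO₃H (triflic acid)) ≈ -14
tosylate: pKₐ(p-CH₃C₆H₄SO₃H (TsOH)) ≈ -2.8
dihydrogen phosphate: pKₐ(H₃PO₄) ≈ 2.1
cyanide: pKₐ(HCN) ≈ 9.2
hydroxide: pKₐ(H₂O) ≈ 15.7

triflate > tosylate > dihydrogen phosphate > cyanide > hydroxide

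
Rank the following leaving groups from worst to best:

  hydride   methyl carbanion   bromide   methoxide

methyl carbanion < hydride < methoxide < bromide

Leaving-group ability tracks the stability of the departed species; conjugate-acid pKₐ is the usual yardstick (lower pKₐ → better LG).
bromide: pKₐ(HBr) ≈ -9
methoxide: pKₐ(CH₃OH) ≈ 15.5
hydride: pKₐ(H₂) ≈ 36
methyl carbanion: pKₐ(CH₄) ≈ 48
Reversing gives the worst-to-best order requested.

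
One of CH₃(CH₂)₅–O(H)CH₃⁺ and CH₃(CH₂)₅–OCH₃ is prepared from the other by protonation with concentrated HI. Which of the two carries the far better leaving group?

CH₃(CH₂)₅–O(H)CH₃⁺

From CH₃(CH₂)₅–OCH₃ the departing group would be CH₃O⁻ (pKₐ(CH₃OH) ≈ 15.5). Strong base; alkoxides do not leave unassisted.
From CH₃(CH₂)₅–O(H)CH₃⁺ the leaving group is R'OH (pKₐ(R'OH₂⁺) ≈ -2.4). Neutral; leaves from a protonated ether (an oxonium ion, R–O(H)R'⁺).
Protonation with concentrated HI works by allowing neutral methanol, rather than methoxide, to depart, making CH₃(CH₂)₅–O(H)CH₃⁺ enormously more reactive.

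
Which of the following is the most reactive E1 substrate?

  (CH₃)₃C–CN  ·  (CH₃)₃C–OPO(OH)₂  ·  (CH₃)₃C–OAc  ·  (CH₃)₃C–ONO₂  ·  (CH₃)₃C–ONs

(CH₃)₃C–ONs

With the same alkyl group throughout, only the leaving group differentiates the rates.
Rank by basicity of the departing species: weakest base leaves most easily.
(CH₃)₃C–ONs loses ONs⁻: pKₐ(p-O₂NC₆H₄SO₃H) ≈ -3.5
(CH₃)₃C–ONO₂ loses NO₃⁻: pKₐ(HNO₃) ≈ -1.3
(CH₃)₃C–OPO(OH)₂ loses H₂PO₄⁻: pKₐ(H₃PO₄) ≈ 2.1
(CH₃)₃C–OAc loses AcO⁻: pKₐ(CH₃COOH) ≈ 4.8
(CH₃)₃C–CN loses CN⁻: pKₐ(HCN) ≈ 9.2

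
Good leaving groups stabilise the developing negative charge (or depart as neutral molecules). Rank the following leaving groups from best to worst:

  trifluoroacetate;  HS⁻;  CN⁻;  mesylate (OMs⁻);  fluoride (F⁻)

mesylate (OMs⁻) > trifluoroacetate > fluoride (F⁻) > HS⁻ > CN⁻

mesylate (OMs⁻): pKₐ(CH₃SO₃H (MsOH)) ≈ -1.9 — resonance-delocalised alkanesulfonate
trifluoroacetate: pKₐ(CF₃COOH) ≈ 0.2 — strongly electron-withdrawing CF₃ stabilises the carboxylate
fluoride (F⁻): pKₐ(HF) ≈ 3.2 — small and strongly basic; the poor halide leaving group
HS⁻: pKₐ(H₂S) ≈ 7 — larger and more polarisable than the oxygen analogue
CN⁻: pKₐ(HCN) ≈ 9.2 — sp carbon stabilises the charge somewhat, but still a poor LG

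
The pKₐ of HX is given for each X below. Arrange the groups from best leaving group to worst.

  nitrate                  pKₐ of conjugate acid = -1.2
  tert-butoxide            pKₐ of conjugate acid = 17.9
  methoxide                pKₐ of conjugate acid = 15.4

nitrate > methoxide > tert-butoxide

Lower conjugate-acid pKₐ ⇒ weaker base ⇒ better leaving group.
Sorting by the given values: nitrate (-1.2), methoxide (15.4), tert-butoxide (17.9).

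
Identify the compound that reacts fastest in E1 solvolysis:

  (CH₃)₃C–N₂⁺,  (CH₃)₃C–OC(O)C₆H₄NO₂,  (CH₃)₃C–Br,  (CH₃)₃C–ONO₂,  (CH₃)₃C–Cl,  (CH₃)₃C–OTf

(CH₃)₃C–N₂⁺

With the same alkyl group throughout, only the leaving group differentiates the rates.
A good leaving group is a weak base: the lower the pKₐ of its conjugate acid, the more readily it departs.
(CH₃)₃C–N₂⁺ loses N₂: no meaningful conjugate acid; N₂ departs as an exceptionally stable neutral molecule
(CH₃)₃C–OTf loses OTf⁻: pKₐ(CF₃SO₃H (triflic acid)) ≈ -14
(CH₃)₃C–Br loses Br⁻: pKₐ(HBr) ≈ -9
(CH₃)₃C–Cl loses Cl⁻: pKₐ(HCl) ≈ -7
(CH₃)₃C–ONO₂ loses NO₃⁻: pKₐ(HNO₃) ≈ -1.3
(CH₃)₃C–OC(O)C₆H₄NO₂ loses p-O₂N–C₆H₄–COO⁻: pKₐ(p-nitrobenzoic acid) ≈ 3.4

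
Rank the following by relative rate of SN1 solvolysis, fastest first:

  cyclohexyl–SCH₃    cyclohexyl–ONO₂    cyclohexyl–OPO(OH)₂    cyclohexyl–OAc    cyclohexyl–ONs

cyclohexyl–ONs > cyclohexyl–ONO₂ > cyclohexyl–OPO(OH)₂ > cyclohexyl–OAc > cyclohexyl–SCH₃

The skeletons are identical, so relative rate is governed entirely by leaving-group ability.
A good leaving group is a weak base: the lower the pKₐ of its conjugate acid, the more readily it departs.
cyclohexyl–ONs loses ONs⁻: pKₐ(p-O₂NC₆H₄SO₃H) ≈ -3.5
cyclohexyl–ONO₂ loses NO₃⁻: pKₐ(HNO₃) ≈ -1.3
cyclohexyl–OPO(OH)₂ loses H₂PO₄⁻: pKₐ(H₃PO₄) ≈ 2.1
cyclohexyl–OAc loses AcO⁻: pKₐ(CH₃COOH) ≈ 4.8
cyclohexyl–SCH₃ loses RS⁻: pKₐ(RSH (a thiol)) ≈ 10.5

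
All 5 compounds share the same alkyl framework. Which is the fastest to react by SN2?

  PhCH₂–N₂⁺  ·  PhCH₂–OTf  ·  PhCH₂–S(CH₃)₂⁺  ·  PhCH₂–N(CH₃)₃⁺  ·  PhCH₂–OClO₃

With the same alkyl group throughout, only the leaving group differentiates the rates.
Leaving-group ability tracks the stability of the departed species; conjugate-acid pKₐ is the usual yardstick (lower pKₐ → better LG).
PhCH₂–N₂⁺ loses N₂: no meaningful conjugate acid; N₂ departs as an exceptionally stable neutral molecule
PhCH₂–OTf loses OTf⁻: pKₐ(CF₃SO₃H (triflic acid)) ≈ -14
PhCH₂–OClO₃ loses ClO₄⁻: pKₐ(HClO₄) ≈ -10
PhCH₂–S(CH₃)₂⁺ loses SR'₂: pKₐ(R'₂SH⁺) ≈ -7
PhCH₂–N(CH₃)₃⁺ loses NR'₃: pKₐ(R'₃NH⁺) ≈ 10.7

PhCH₂–N₂⁺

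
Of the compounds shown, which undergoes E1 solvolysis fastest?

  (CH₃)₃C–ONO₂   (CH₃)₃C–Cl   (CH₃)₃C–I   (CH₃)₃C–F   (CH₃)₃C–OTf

(CH₃)₃C–OTf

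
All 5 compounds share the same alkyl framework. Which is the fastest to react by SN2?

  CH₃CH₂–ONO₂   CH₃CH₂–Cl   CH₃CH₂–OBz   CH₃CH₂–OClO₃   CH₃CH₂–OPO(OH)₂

The skeletons are identical, so relative rate is governed entirely by leaving-group ability.
Rank by basicity of the departing species: weakest base leaves most easily.
CH₃CH₂–OClO₃ loses ClO₄⁻: pKₐ(HClO₄) ≈ -10
CH₃CH₂–Cl loses Cl⁻: pKₐ(HCl) ≈ -7
CH₃CH₂–ONO₂ loses NO₃⁻: pKₐ(HNO₃) ≈ -1.3
CH₃CH₂–OPO(OH)₂ loses H₂PO₄⁻: pKₐ(H₃PO₄) ≈ 2.1
CH₃CH₂–OBz loses PhCOO⁻: pKₐ(C₆H₅COOH) ≈ 4.2

CH₃CH₂–OClO₃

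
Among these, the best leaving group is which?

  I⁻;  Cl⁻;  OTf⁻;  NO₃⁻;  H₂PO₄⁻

OTf⁻

Leaving-group ability tracks the stability of the departed species; conjugate-acid pKₐ is the usual yardstick (lower pKₐ → better LG).
OTf⁻: pKₐ(CF₃SO₃H (triflic acid)) ≈ -14
I⁻: pKₐ(HI) ≈ -10
Cl⁻: pKₐ(HCl) ≈ -7
NO₃⁻: pKₐ(HNO₃) ≈ -1.3
H₂PO₄⁻: pKₐ(H₃PO₄) ≈ 2.1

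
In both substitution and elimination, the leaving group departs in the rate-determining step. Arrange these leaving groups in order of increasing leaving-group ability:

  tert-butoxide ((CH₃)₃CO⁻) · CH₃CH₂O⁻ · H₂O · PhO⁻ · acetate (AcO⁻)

tert-butoxide ((CH₃)₃CO⁻) < CH₃CH₂O⁻ < PhO⁻ < acetate (AcO⁻) < H₂O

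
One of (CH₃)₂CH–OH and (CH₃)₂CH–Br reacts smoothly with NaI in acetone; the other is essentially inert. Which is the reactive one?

From (CH₃)₂CH–OH the departing group would be OH⁻ (pKₐ(H₂O) ≈ 15.7). Strong base; essentially never leaves without prior activation.
From (CH₃)₂CH–Br the leaving group is Br⁻ (pKₐ(HBr) ≈ -9). Weak base; good leaving group.
(In practice (CH₃)₂CH–Br is made from (CH₃)₂CH–OH by treatment with PBr₃, replacing the hydroxyl with bromide.)

(CH₃)₂CH–Br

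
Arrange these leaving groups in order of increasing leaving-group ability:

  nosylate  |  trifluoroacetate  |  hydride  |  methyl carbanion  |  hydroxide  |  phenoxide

methyl carbanion < hydride < hydroxide < phenoxide < trifluoroacetate < nosylate

nosylate: pKₐ(p-O₂NC₆H₄SO₃H) ≈ -3.5
trifluoroacetate: pKₐ(CF₃COOH) ≈ 0.2 — strongly electron-withdrawing CF₃ stabilises the carboxylate
phenoxide: pKₐ(C₆H₅OH (phenol)) ≈ 10
hydroxide: pKₐ(H₂O) ≈ 15.7 — strong base; essentially never leaves without prior activation
hydride: pKₐ(H₂) ≈ 36 — extremely strong base; leaves only in special hydride-transfer contexts
methyl carbanion: pKₐ(CH₄) ≈ 48 — unstabilised carbanion; the worst conceivable leaving group
Listed from poorest to best leaving group as asked.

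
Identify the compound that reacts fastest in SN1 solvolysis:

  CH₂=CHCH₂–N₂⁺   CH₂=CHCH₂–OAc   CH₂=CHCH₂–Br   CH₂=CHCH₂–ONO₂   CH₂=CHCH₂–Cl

CH₂=CHCH₂–N₂⁺

Same R in every case — rank the leaving groups.
Rank by basicity of the departing species: weakest base leaves most easily.
CH₂=CHCH₂–N₂⁺ loses N₂: no meaningful conjugate acid; N₂ departs as an exceptionally stable neutral molecule
CH₂=CHCH₂–Br loses Br⁻: pKₐ(HBr) ≈ -9
CH₂=CHCH₂–Cl loses Cl⁻: pKₐ(HCl) ≈ -7
CH₂=CHCH₂–ONO₂ loses NO₃⁻: pKₐ(HNO₃) ≈ -1.3
CH₂=CHCH₂–OAc loses AcO⁻: pKₐ(CH₃COOH) ≈ 4.8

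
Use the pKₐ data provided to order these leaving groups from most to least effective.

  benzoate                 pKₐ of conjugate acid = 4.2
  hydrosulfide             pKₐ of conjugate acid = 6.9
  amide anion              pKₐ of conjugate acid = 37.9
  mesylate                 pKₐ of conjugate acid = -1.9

mesylate > benzoate > hydrosulfide > amide anion

Lower conjugate-acid pKₐ ⇒ weaker base ⇒ better leaving group.
Sorting by the given values: mesylate (-1.9), benzoate (4.2), hydrosulfide (6.9), amide anion (37.9).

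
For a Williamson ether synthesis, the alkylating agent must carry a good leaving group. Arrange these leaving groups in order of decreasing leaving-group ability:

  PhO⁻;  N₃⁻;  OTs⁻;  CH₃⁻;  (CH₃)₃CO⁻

A good leaving group is a weak base: the lower the pKₐ of its conjugate acid, the more readily it departs.
OTs⁻: pKₐ(p-CH₃C₆H₄SO₃H (TsOH)) ≈ -2.8
N₃⁻: pKₐ(HN₃) ≈ 4.7 — linear, resonance-stabilised
PhO⁻: pKₐ(C₆H₅OH (phenol)) ≈ 10
(CH₃)₃CO⁻: pKₐ(t-BuOH) ≈ 18 — bulky, strongly basic alkoxide
CH₃⁻: pKₐ(CH₄) ≈ 48 — unstabilised carbanion; the worst conceivable leaving group

OTs⁻ > N₃⁻ > PhO⁻ > (CH₃)₃CO⁻ > CH₃⁻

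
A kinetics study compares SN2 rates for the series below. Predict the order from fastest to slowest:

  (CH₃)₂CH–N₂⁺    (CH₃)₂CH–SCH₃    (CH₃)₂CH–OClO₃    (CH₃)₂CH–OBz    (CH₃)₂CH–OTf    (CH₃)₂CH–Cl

(CH₃)₂CH–N₂⁺ > (CH₃)₂CH–OTf > (CH₃)₂CH–OClO₃ > (CH₃)₂CH–Cl > (CH₃)₂CH–OBz > (CH₃)₂CH–SCH₃

The skeletons are identical, so relative rate is governed entirely by leaving-group ability.
A good leaving group is a weak base: the lower the pKₐ of its conjugate acid, the more readily it departs.
(CH₃)₂CH–N₂⁺ loses N₂: no meaningful conjugate acid; N₂ departs as an exceptionally stable neutral molecule
(CH₃)₂CH–OTf loses OTf⁻: pKₐ(CF₃SO₃H (triflic acid)) ≈ -14
(CH₃)₂CH–OClO₃ loses ClO₄⁻: pKₐ(HClO₄) ≈ -10
(CH₃)₂CH–Cl loses Cl⁻: pKₐ(HCl) ≈ -7
(CH₃)₂CH–OBz loses PhCOO⁻: pKₐ(C₆H₅COOH) ≈ 4.2
(CH₃)₂CH–SCH₃ loses RS⁻: pKₐ(RSH (a thiol)) ≈ 10.5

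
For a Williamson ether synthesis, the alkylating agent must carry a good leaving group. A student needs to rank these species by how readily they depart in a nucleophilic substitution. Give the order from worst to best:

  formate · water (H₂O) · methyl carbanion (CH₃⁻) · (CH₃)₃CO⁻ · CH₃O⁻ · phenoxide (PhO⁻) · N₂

methyl carbanion (CH₃⁻) < (CH₃)₃CO⁻ < CH₃O⁻ < phenoxide (PhO⁻) < formate < water (H₂O) < N₂

The more stable X⁻ (or X) is on its own — i.e. the weaker a base it is — the better a leaving group it makes.
N₂: no meaningful conjugate acid; N₂ departs as an exceptionally stable neutral molecule
water (H₂O): pKₐ(H₃O⁺) ≈ -1.7
formate: pKₐ(HCOOH) ≈ 3.8
phenoxide (PhO⁻): pKₐ(C₆H₅OH (phenol)) ≈ 10
CH₃O⁻: pKₐ(CH₃OH) ≈ 15.5
(CH₃)₃CO⁻: pKₐ(t-BuOH) ≈ 18
methyl carbanion (CH₃⁻): pKₐ(CH₄) ≈ 48
Reversing gives the worst-to-best order requested.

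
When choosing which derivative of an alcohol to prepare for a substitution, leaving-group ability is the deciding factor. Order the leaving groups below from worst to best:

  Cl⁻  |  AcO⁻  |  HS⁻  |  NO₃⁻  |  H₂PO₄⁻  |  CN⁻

CN⁻ < HS⁻ < AcO⁻ < H₂PO₄⁻ < NO₃⁻ < Cl⁻

Leaving-group ability tracks the stability of the departed species; conjugate-acid pKₐ is the usual yardstick (lower pKₐ → better LG).
Cl⁻: pKₐ(HCl) ≈ -7
NO₃⁻: pKₐ(HNO₃) ≈ -1.3 — resonance-delocalised over three oxygens
H₂PO₄⁻: pKₐ(H₃PO₄) ≈ 2.1 — moderate base; biological leaving group after further activation
AcO⁻: pKₐ(CH₃COOH) ≈ 4.8 — resonance-stabilised but still a weak base
HS⁻: pKₐ(H₂S) ≈ 7
CN⁻: pKₐ(HCN) ≈ 9.2 — sp carbon stabilises the charge somewhat, but still a poor LG
The question asks for worst first, so the sequence is read in increasing leaving-group ability.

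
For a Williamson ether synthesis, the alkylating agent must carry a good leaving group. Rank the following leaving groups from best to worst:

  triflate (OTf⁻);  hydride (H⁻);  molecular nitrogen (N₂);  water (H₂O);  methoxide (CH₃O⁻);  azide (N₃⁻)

molecular nitrogen (N₂): no meaningful conjugate acid; N₂ departs as an exceptionally stable neutral molecule
triflate (OTf⁻): pKₐ(CF₃SO₃H (triflic acid)) ≈ -14 — charge spread over three oxygens and a CF₃ group; the premier leaving group in synthesis
water (H₂O): pKₐ(H₃O⁺) ≈ -1.7
azide (N₃⁻): pKₐ(HN₃) ≈ 4.7 — linear, resonance-stabilised
methoxide (CH₃O⁻): pKₐ(CH₃OH) ≈ 15.5 — strong base; alkoxides do not leave unassisted
hydride (H⁻): pKₐ(H₂) ≈ 36

molecular nitrogen (N₂) > triflate (OTf⁻) > water (H₂O) > azide (N₃⁻) > methoxide (CH₃O⁻) > hydride (H⁻)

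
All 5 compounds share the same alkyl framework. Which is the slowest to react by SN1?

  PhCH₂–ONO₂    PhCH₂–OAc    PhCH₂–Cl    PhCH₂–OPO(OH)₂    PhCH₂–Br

Identical carbon frameworks mean the comparison reduces to leaving-group quality.
A good leaving group is a weak base: the lower the pKₐ of its conjugate acid, the more readily it departs.
PhCH₂–Br loses Br⁻: pKₐ(HBr) ≈ -9
PhCH₂–Cl loses Cl⁻: pKₐ(HCl) ≈ -7
PhCH₂–ONO₂ loses NO₃⁻: pKₐ(HNO₃) ≈ -1.3
PhCH₂–OPO(OH)₂ loses H₂PO₄⁻: pKₐ(H₃PO₄) ≈ 2.1
PhCH₂–OAc loses AcO⁻: pKₐ(CH₃COOH) ≈ 4.8

PhCH₂–OAc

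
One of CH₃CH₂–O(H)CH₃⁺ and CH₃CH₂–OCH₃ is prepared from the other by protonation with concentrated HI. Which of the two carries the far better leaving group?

CH₃CH₂–O(H)CH₃⁺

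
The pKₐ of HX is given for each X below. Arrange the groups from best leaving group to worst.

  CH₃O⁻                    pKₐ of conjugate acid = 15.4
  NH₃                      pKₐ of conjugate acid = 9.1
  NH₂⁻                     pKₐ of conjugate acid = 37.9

NH₃ > CH₃O⁻ > NH₂⁻

Lower conjugate-acid pKₐ ⇒ weaker base ⇒ better leaving group.
Sorting by the given values: NH₃ (9.1), CH₃O⁻ (15.4), NH₂⁻ (37.9).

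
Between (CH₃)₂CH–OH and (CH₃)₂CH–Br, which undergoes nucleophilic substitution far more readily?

From (CH₃)₂CH–OH the departing group would be OH⁻ (pKₐ(H₂O) ≈ 15.7). Strong base; essentially never leaves without prior activation.
From (CH₃)₂CH–Br the leaving group is Br⁻ (pKₐ(HBr) ≈ -9). Weak base; good leaving group.
(In practice (CH₃)₂CH–Br is made from (CH₃)₂CH–OH by treatment with PBr₃, replacing the hydroxyl with bromide.)

(CH₃)₂CH–Br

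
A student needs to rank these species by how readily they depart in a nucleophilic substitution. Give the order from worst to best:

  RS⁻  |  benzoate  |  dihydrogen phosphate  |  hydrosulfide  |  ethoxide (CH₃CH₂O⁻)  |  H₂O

H₂O: pKₐ(H₃O⁺) ≈ -1.7
dihydrogen phosphate: pKₐ(H₃PO₄) ≈ 2.1
benzoate: pKₐ(C₆H₅COOH) ≈ 4.2 — aryl carboxylate
hydrosulfide: pKₐ(H₂S) ≈ 7 — larger and more polarisable than the oxygen analogue
RS⁻: pKₐ(RSH (a thiol)) ≈ 10.5 — moderately basic; rarely leaves without activation
ethoxide (CH₃CH₂O⁻): pKₐ(CH₃CH₂OH) ≈ 16 — strong base; alkoxides do not leave unassisted
The question asks for worst first, so the sequence is read in increasing leaving-group ability.

ethoxide (CH₃CH₂O⁻) < RS⁻ < hydrosulfide < benzoate < dihydrogen phosphate < H₂O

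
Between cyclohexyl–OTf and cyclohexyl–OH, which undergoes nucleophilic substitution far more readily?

From cyclohexyl–OH the departing group would be OH⁻ (pKₐ(H₂O) ≈ 15.7). Strong base; essentially never leaves without prior activation.
From cyclohexyl–OTf the leaving group is OTf⁻ (pKₐ(CF₃SO₃H (triflic acid)) ≈ -14). Charge spread over three oxygens and a CF₃ group; the premier leaving group in synthesis.
(In practice cyclohexyl–OTf is made from cyclohexyl–OH by treatment with Tf₂O / 2,6-lutidine, converting the hydroxyl into a triflate.)

cyclohexyl–OTf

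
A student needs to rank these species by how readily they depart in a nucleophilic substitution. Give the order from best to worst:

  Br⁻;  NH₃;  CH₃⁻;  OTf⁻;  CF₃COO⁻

OTf⁻: pKₐ(CF₃SO₃H (triflic acid)) ≈ -14
Br⁻: pKₐ(HBr) ≈ -9
CF₃COO⁻: pKₐ(CF₃COOH) ≈ 0.2
NH₃: pKₐ(NH₄⁺) ≈ 9.2
CH₃⁻: pKₐ(CH₄) ≈ 48

OTf⁻ > Br⁻ > CF₃COO⁻ > NH₃ > CH₃⁻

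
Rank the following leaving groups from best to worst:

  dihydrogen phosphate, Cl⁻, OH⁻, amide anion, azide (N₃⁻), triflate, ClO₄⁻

triflate > ClO₄⁻ > Cl⁻ > dihydrogen phosphate > azide (N₃⁻) > OH⁻ > amide anion

triflate: pKₐ(CF₃SO₃H (triflic acid)) ≈ -14
ClO₄⁻: pKₐ(HClO₄) ≈ -10 — extremely weak base; rarely used for safety reasons
Cl⁻: pKₐ(HCl) ≈ -7
dihydrogen phosphate: pKₐ(H₃PO₄) ≈ 2.1
azide (N₃⁻): pKₐ(HN₃) ≈ 4.7 — linear, resonance-stabilised
OH⁻: pKₐ(H₂O) ≈ 15.7
amide anion: pKₐ(NH₃) ≈ 38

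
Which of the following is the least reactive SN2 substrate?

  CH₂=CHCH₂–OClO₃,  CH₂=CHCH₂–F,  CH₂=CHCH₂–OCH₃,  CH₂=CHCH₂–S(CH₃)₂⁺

Identical carbon frameworks mean the comparison reduces to leaving-group quality.
Rank by basicity of the departing species: weakest base leaves most easily.
CH₂=CHCH₂–OClO₃ loses ClO₄⁻: pKₐ(HClO₄) ≈ -10
CH₂=CHCH₂–S(CH₃)₂⁺ loses SR'₂: pKₐ(R'₂SH⁺) ≈ -7
CH₂=CHCH₂–F loses F⁻: pKₐ(HF) ≈ 3.2
CH₂=CHCH₂–OCH₃ loses CH₃O⁻: pKₐ(CH₃OH) ≈ 15.5

CH₂=CHCH₂–OCH₃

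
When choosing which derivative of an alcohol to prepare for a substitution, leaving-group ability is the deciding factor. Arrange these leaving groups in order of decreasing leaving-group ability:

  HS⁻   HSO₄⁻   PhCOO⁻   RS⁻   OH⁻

HSO₄⁻ > PhCOO⁻ > HS⁻ > RS⁻ > OH⁻

HSO₄⁻: pKₐ(H₂SO₄) ≈ -3 — conjugate base of a strong mineral acid
PhCOO⁻: pKₐ(C₆H₅COOH) ≈ 4.2 — aryl carboxylate
HS⁻: pKₐ(H₂S) ≈ 7 — larger and more polarisable than the oxygen analogue
RS⁻: pKₐ(RSH (a thiol)) ≈ 10.5 — moderately basic; rarely leaves without activation
OH⁻: pKₐ(H₂O) ≈ 15.7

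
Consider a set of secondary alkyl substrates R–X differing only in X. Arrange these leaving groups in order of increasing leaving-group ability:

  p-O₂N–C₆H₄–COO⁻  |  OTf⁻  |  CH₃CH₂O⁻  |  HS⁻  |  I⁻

OTf⁻: pKₐ(CF₃SO₃H (triflic acid)) ≈ -14
I⁻: pKₐ(HI) ≈ -10 — large, highly polarisable; very weak base
p-O₂N–C₆H₄–COO⁻: pKₐ(p-nitrobenzoic acid) ≈ 3.4 — electron-withdrawing nitro group stabilises the carboxylate
HS⁻: pKₐ(H₂S) ≈ 7 — larger and more polarisable than the oxygen analogue
CH₃CH₂O⁻: pKₐ(CH₃CH₂OH) ≈ 16 — strong base; alkoxides do not leave unassisted
Reversing gives the worst-to-best order requested.

CH₃CH₂O⁻ < HS⁻ < p-O₂N–C₆H₄–COO⁻ < I⁻ < OTf⁻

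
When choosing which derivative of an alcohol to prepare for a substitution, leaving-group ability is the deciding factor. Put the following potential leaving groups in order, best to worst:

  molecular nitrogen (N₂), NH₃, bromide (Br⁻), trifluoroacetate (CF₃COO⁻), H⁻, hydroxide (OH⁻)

molecular nitrogen (N₂) > bromide (Br⁻) > trifluoroacetate (CF₃COO⁻) > NH₃ > hydroxide (OH⁻) > H⁻

Leaving-group ability tracks the stability of the departed species; conjugate-acid pKₐ is the usual yardstick (lower pKₐ → better LG).
molecular nitrogen (N₂): no meaningful conjugate acid; N₂ departs as an exceptionally stable neutral molecule
bromide (Br⁻): pKₐ(HBr) ≈ -9 — weak base; good leaving group
trifluoroacetate (CF₃COO⁻): pKₐ(CF₃COOH) ≈ 0.2 — strongly electron-withdrawing CF₃ stabilises the carboxylate
NH₃: pKₐ(NH₄⁺) ≈ 9.2 — neutral but moderately basic; leaves from R–NH₃⁺
hydroxide (OH⁻): pKₐ(H₂O) ≈ 15.7
H⁻: pKₐ(H₂) ≈ 36 — extremely strong base; leaves only in special hydride-transfer contexts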